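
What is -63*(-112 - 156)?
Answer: 16884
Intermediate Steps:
-63*(-112 - 156) = -63*(-268) = 16884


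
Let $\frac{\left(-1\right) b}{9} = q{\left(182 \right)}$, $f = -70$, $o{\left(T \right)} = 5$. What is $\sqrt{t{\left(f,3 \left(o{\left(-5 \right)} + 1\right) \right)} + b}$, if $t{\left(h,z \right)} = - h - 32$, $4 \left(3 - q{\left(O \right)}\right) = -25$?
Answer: $\frac{i \sqrt{181}}{2} \approx 6.7268 i$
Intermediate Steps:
$q{\left(O \right)} = \frac{37}{4}$ ($q{\left(O \right)} = 3 - - \frac{25}{4} = 3 + \frac{25}{4} = \frac{37}{4}$)
$t{\left(h,z \right)} = -32 - h$ ($t{\left(h,z \right)} = - h - 32 = -32 - h$)
$b = - \frac{333}{4}$ ($b = \left(-9\right) \frac{37}{4} = - \frac{333}{4} \approx -83.25$)
$\sqrt{t{\left(f,3 \left(o{\left(-5 \right)} + 1\right) \right)} + b} = \sqrt{\left(-32 - -70\right) - \frac{333}{4}} = \sqrt{\left(-32 + 70\right) - \frac{333}{4}} = \sqrt{38 - \frac{333}{4}} = \sqrt{- \frac{181}{4}} = \frac{i \sqrt{181}}{2}$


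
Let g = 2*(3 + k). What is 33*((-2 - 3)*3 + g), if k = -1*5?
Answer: -627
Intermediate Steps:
k = -5
g = -4 (g = 2*(3 - 5) = 2*(-2) = -4)
33*((-2 - 3)*3 + g) = 33*((-2 - 3)*3 - 4) = 33*(-5*3 - 4) = 33*(-15 - 4) = 33*(-19) = -627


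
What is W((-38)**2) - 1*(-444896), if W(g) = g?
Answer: 446340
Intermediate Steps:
W((-38)**2) - 1*(-444896) = (-38)**2 - 1*(-444896) = 1444 + 444896 = 446340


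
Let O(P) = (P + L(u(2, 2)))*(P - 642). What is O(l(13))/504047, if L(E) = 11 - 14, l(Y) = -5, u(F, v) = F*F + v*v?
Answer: 5176/504047 ≈ 0.010269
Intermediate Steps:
u(F, v) = F² + v²
L(E) = -3
O(P) = (-642 + P)*(-3 + P) (O(P) = (P - 3)*(P - 642) = (-3 + P)*(-642 + P) = (-642 + P)*(-3 + P))
O(l(13))/504047 = (1926 + (-5)² - 645*(-5))/504047 = (1926 + 25 + 3225)*(1/504047) = 5176*(1/504047) = 5176/504047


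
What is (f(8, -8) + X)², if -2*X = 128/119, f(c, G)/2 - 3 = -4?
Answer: 91204/14161 ≈ 6.4405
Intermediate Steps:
f(c, G) = -2 (f(c, G) = 6 + 2*(-4) = 6 - 8 = -2)
X = -64/119 ≈ -0.53782
(f(8, -8) + X)² = (-2 - 64/119)² = (-302/119)² = 91204/14161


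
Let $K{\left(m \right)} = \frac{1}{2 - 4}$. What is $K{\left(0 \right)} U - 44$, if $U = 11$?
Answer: $- \frac{99}{2} \approx -49.5$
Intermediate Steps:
$K{\left(m \right)} = - \frac{1}{2}$ ($K{\left(m \right)} = \frac{1}{-2} = - \frac{1}{2}$)
$K{\left(0 \right)} U - 44 = \left(- \frac{1}{2}\right) 11 - 44 = - \frac{11}{2} - 44 = - \frac{99}{2}$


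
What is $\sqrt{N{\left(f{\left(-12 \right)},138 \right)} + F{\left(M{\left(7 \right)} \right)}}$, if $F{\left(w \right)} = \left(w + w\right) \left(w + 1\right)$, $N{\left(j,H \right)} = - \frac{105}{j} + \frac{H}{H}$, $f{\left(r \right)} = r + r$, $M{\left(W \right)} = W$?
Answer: $\frac{\sqrt{1878}}{4} \approx 10.834$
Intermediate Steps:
$f{\left(r \right)} = 2 r$
$N{\left(j,H \right)} = 1 - \frac{105}{j}$ ($N{\left(j,H \right)} = - \frac{105}{j} + 1 = 1 - \frac{105}{j}$)
$F{\left(w \right)} = 2 w \left(1 + w\right)$
$\sqrt{N{\left(f{\left(-12 \right)},138 \right)} + F{\left(M{\left(7 \right)} \right)}} = \sqrt{\frac{-105 + 2 \left(-12\right)}{2 \left(-12\right)} + 2 \cdot 7 \left(1 + 7\right)} = \sqrt{\frac{-105 - 24}{-24} + 2 \cdot 7 \cdot 8} = \sqrt{\left(- \frac{1}{24}\right) \left(-129\right) + 112} = \sqrt{\frac{43}{8} + 112} = \sqrt{\frac{939}{8}} = \frac{\sqrt{1878}}{4}$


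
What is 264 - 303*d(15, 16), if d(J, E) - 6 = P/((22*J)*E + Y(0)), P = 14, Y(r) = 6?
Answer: -1369781/881 ≈ -1554.8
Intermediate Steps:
d(J, E) = 6 + 14/(6 + 22*E*J) (d(J, E) = 6 + 14/((22*J)*E + 6) = 6 + 14/(22*E*J + 6) = 6 + 14/(6 + 22*E*J))
264 - 303*d(15, 16) = 264 - 303*(25 + 66*16*15)/(3 + 11*16*15) = 264 - 303*(25 + 15840)/(3 + 2640) = 264 - 303*15865/2643 = 264 - 1602365/881 = -1369781/881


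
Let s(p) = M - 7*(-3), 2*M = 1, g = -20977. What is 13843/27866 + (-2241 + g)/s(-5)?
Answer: -1293390327/1198238 ≈ -1079.4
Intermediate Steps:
M = ½ (M = (½)*1 = ½ ≈ 0.50000)
s(p) = 43/2 (s(p) = ½ - 7*(-3) = ½ + 21 = 43/2)
13843/27866 + (-2241 + g)/s(-5) = 13843/27866 + (-2241 - 20977)/(43/2) = 13843*(1/27866) - 23218*2/43 = 13843/27866 - 46436/43 = -1293390327/1198238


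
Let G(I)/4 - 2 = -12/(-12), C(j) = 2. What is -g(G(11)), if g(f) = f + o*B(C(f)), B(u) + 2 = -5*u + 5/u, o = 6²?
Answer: 330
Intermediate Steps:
o = 36
B(u) = -2 - 5*u + 5/u (B(u) = -2 + (-5*u + 5/u) = -2 - 5*u + 5/u)
G(I) = 12 (G(I) = 8 + 4*(-12/(-12)) = 8 + 4*(-12*(-1/12)) = 8 + 4*1 = 8 + 4 = 12)
g(f) = -342 + f (g(f) = f + 36*(-2 - 5*2 + 5/2) = f + 36*(-2 - 10 + 5*(½)) = f + 36*(-2 - 10 + 5/2) = f + 36*(-19/2) = f - 342 = -342 + f)
-g(G(11)) = -(-342 + 12) = -1*(-330) = 330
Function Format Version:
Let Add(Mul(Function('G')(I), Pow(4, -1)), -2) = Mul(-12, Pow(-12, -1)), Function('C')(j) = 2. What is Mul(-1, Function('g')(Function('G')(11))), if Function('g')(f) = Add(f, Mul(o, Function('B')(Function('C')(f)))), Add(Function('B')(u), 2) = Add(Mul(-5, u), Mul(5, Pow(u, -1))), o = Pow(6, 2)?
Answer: 330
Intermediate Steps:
o = 36
Function('B')(u) = Add(-2, Mul(-5, u), Mul(5, Pow(u, -1))) (Function('B')(u) = Add(-2, Add(Mul(-5, u), Mul(5, Pow(u, -1)))) = Add(-2, Mul(-5, u), Mul(5, Pow(u, -1))))
Function('G')(I) = 12 (Function('G')(I) = Add(8, Mul(4, Mul(-12, Pow(-12, -1)))) = Add(8, Mul(4, Mul(-12, Rational(-1, 12)))) = Add(8, Mul(4, 1)) = Add(8, 4) = 12)
Function('g')(f) = Add(-342, f) (Function('g')(f) = Add(f, Mul(36, Add(-2, Mul(-5, 2), Mul(5, Pow(2, -1))))) = Add(f, Mul(36, Add(-2, -10, Mul(5, Rational(1, 2))))) = Add(f, Mul(36, Add(-2, -10, Rational(5, 2)))) = Add(f, Mul(36, Rational(-19, 2))) = Add(f, -342) = Add(-342, f))
Mul(-1, Function('g')(Function('G')(11))) = Mul(-1, Add(-342, 12)) = Mul(-1, -330) = 330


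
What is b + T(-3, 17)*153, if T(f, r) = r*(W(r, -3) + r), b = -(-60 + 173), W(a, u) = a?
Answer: 88321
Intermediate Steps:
b = -113 (b = -1*113 = -113)
T(f, r) = 2*r² (T(f, r) = r*(r + r) = r*(2*r) = 2*r²)
b + T(-3, 17)*153 = -113 + (2*17²)*153 = -113 + (2*289)*153 = -113 + 578*153 = -113 + 88434 = 88321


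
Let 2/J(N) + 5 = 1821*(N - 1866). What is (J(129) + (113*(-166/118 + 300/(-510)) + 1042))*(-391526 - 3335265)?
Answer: -283960130216850690/93310919 ≈ -3.0432e+9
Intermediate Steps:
J(N) = 2/(-3397991 + 1821*N) (J(N) = 2/(-5 + 1821*(N - 1866)) = 2/(-5 + 1821*(-1866 + N)) = 2/(-5 + (-3397986 + 1821*N)) = 2/(-3397991 + 1821*N))
(J(129) + (113*(-166/118 + 300/(-510)) + 1042))*(-391526 - 3335265) = (2/(-3397991 + 1821*129) + (113*(-166/118 + 300/(-510)) + 1042))*(-391526 - 3335265) = (2/(-3397991 + 234909) + (113*(-166*1/118 + 300*(-1/510)) + 1042))*(-3726791) = (2/(-3163082) + (113*(-83/59 - 10/17) + 1042))*(-3726791) = (2*(-1/3163082) + (113*(-2001/1003) + 1042))*(-3726791) = (-1/1581541 + (-226113/1003 + 1042))*(-3726791) = (-1/1581541 + 819013/1003)*(-3726791) = (1295302638030/1586285623)*(-3726791) = -283960130216850690/93310919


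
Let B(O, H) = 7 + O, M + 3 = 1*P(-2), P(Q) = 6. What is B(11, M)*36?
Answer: 648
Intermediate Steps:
M = 3 (M = -3 + 1*6 = -3 + 6 = 3)
B(11, M)*36 = (7 + 11)*36 = 18*36 = 648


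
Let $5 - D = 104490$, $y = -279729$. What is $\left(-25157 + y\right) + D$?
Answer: $-409371$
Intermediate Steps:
$D = -104485$ ($D = 5 - 104490 = -104485$)
$\left(-25157 + y\right) + D = \left(-25157 - 279729\right) - 104485 = -304886 - 104485 = -409371$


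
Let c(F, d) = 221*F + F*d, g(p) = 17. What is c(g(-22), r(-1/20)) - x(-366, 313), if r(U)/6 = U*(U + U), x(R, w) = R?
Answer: 412351/100 ≈ 4123.5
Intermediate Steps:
r(U) = 12*U² (r(U) = 6*(U*(U + U)) = 6*(U*(2*U)) = 6*(2*U²) = 12*U²)
c(g(-22), r(-1/20)) - x(-366, 313) = 17*(221 + 12*(-1/20)²) - 1*(-366) = 17*(221 + 12*(-1*1/20)²) + 366 = 17*(221 + 12*(-1/20)²) + 366 = 17*(221 + 12*(1/400)) + 366 = 17*(221 + 3/100) + 366 = 17*(22103/100) + 366 = 375751/100 + 366 = 412351/100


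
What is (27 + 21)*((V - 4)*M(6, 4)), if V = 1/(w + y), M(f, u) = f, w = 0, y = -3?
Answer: -1248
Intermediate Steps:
V = -⅓ (V = 1/(0 - 3) = 1/(-3) = -⅓ ≈ -0.33333)
(27 + 21)*((V - 4)*M(6, 4)) = (27 + 21)*((-⅓ - 4)*6) = 48*(-13/3*6) = 48*(-26) = -1248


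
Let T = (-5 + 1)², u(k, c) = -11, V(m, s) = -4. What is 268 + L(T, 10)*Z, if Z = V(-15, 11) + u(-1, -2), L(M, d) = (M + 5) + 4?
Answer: -107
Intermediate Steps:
T = 16 (T = (-4)² = 16)
L(M, d) = 9 + M (L(M, d) = (5 + M) + 4 = 9 + M)
Z = -15 (Z = -4 - 11 = -15)
268 + L(T, 10)*Z = 268 + (9 + 16)*(-15) = 268 + 25*(-15) = 268 - 375 = -107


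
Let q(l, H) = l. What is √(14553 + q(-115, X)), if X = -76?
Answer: √14438 ≈ 120.16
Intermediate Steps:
√(14553 + q(-115, X)) = √(14553 - 115) = √14438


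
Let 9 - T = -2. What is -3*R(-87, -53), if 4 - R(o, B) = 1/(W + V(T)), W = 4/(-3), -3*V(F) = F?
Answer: -63/5 ≈ -12.600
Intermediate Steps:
T = 11 (T = 9 - 1*(-2) = 9 + 2 = 11)
V(F) = -F/3
W = -4/3 (W = 4*(-⅓) = -4/3 ≈ -1.3333)
R(o, B) = 21/5 (R(o, B) = 4 - 1/(-4/3 - ⅓*11) = 4 - 1/(-4/3 - 11/3) = 4 - 1/(-5) = 4 - 1*(-⅕) = 4 + ⅕ = 21/5)
-3*R(-87, -53) = -3*21/5 = -63/5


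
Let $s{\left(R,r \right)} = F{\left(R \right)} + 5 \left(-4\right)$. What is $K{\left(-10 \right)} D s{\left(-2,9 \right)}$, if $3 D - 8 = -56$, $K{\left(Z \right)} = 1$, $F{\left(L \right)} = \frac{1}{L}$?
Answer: $328$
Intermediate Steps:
$D = -16$ ($D = \frac{8}{3} + \frac{1}{3} \left(-56\right) = \frac{8}{3} - \frac{56}{3} = -16$)
$s{\left(R,r \right)} = -20 + \frac{1}{R}$ ($s{\left(R,r \right)} = \frac{1}{R} + 5 \left(-4\right) = \frac{1}{R} - 20 = -20 + \frac{1}{R}$)
$K{\left(-10 \right)} D s{\left(-2,9 \right)} = 1 \left(-16\right) \left(-20 + \frac{1}{-2}\right) = - 16 \left(-20 - \frac{1}{2}\right) = \left(-16\right) \left(- \frac{41}{2}\right) = 328$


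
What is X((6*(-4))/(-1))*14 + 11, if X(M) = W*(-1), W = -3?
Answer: 53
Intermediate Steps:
X(M) = 3 (X(M) = -3*(-1) = 3)
X((6*(-4))/(-1))*14 + 11 = 3*14 + 11 = 42 + 11 = 53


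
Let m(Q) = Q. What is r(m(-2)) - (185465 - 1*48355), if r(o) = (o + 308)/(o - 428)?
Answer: -29478803/215 ≈ -1.3711e+5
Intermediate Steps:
r(o) = (308 + o)/(-428 + o)
r(m(-2)) - (185465 - 1*48355) = (308 - 2)/(-428 - 2) - (185465 - 1*48355) = 306/(-430) - (185465 - 48355) = -1/430*306 - 1*137110 = -153/215 - 137110 = -29478803/215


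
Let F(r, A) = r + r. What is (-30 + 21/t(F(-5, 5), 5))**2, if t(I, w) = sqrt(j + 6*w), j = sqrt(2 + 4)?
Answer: (30 - 21/sqrt(30 + sqrt(6)))**2 ≈ 692.40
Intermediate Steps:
j = sqrt(6) ≈ 2.4495
F(r, A) = 2*r
t(I, w) = sqrt(sqrt(6) + 6*w)
(-30 + 21/t(F(-5, 5), 5))**2 = (-30 + 21/(sqrt(sqrt(6) + 6*5)))**2 = (-30 + 21/(sqrt(sqrt(6) + 30)))**2 = (-30 + 21/(sqrt(30 + sqrt(6))))**2 = (-30 + 21/sqrt(30 + sqrt(6)))**2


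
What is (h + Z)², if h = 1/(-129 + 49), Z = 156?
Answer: 155725441/6400 ≈ 24332.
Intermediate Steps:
h = -1/80 (h = 1/(-80) = -1/80 ≈ -0.012500)
(h + Z)² = (-1/80 + 156)² = (12479/80)² = 155725441/6400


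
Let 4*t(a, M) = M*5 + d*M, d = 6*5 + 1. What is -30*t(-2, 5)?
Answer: -1350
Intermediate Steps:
d = 31 (d = 30 + 1 = 31)
t(a, M) = 9*M (t(a, M) = (M*5 + 31*M)/4 = (5*M + 31*M)/4 = (36*M)/4 = 9*M)
-30*t(-2, 5) = -270*5 = -30*45 = -1350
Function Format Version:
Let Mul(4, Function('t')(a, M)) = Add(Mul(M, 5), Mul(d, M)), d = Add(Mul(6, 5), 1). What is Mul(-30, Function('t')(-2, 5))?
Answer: -1350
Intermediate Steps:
d = 31 (d = Add(30, 1) = 31)
Function('t')(a, M) = Mul(9, M) (Function('t')(a, M) = Mul(Rational(1, 4), Add(Mul(M, 5), Mul(31, M))) = Mul(Rational(1, 4), Add(Mul(5, M), Mul(31, M))) = Mul(Rational(1, 4), Mul(36, M)) = Mul(9, M))
Mul(-30, Function('t')(-2, 5)) = Mul(-30, Mul(9, 5)) = Mul(-30, 45) = -1350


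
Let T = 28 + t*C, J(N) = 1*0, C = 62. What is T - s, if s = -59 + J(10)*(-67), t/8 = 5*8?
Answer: 19927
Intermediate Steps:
t = 320 (t = 8*(5*8) = 8*40 = 320)
J(N) = 0
T = 19868 (T = 28 + 320*62 = 28 + 19840 = 19868)
s = -59 (s = -59 + 0*(-67) = -59 + 0 = -59)
T - s = 19868 - 1*(-59) = 19868 + 59 = 19927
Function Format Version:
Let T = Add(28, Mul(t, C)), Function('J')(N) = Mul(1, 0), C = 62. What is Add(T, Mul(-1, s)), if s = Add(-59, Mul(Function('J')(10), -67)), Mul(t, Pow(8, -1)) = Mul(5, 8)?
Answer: 19927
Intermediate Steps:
t = 320 (t = Mul(8, Mul(5, 8)) = Mul(8, 40) = 320)
Function('J')(N) = 0
T = 19868 (T = Add(28, Mul(320, 62)) = Add(28, 19840) = 19868)
s = -59 (s = Add(-59, Mul(0, -67)) = Add(-59, 0) = -59)
Add(T, Mul(-1, s)) = Add(19868, Mul(-1, -59)) = Add(19868, 59) = 19927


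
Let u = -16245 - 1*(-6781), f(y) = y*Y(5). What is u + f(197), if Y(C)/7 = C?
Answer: -2569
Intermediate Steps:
Y(C) = 7*C
f(y) = 35*y (f(y) = y*(7*5) = y*35 = 35*y)
u = -9464 (u = -16245 + 6781 = -9464)
u + f(197) = -9464 + 35*197 = -9464 + 6895 = -2569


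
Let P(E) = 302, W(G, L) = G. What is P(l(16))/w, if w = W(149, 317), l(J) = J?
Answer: 302/149 ≈ 2.0268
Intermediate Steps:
w = 149
P(l(16))/w = 302/149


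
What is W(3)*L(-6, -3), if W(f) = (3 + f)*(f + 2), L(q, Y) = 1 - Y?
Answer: 120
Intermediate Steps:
W(f) = (2 + f)*(3 + f) (W(f) = (3 + f)*(2 + f) = (2 + f)*(3 + f))
W(3)*L(-6, -3) = (6 + 3**2 + 5*3)*(1 - 1*(-3)) = (6 + 9 + 15)*(1 + 3) = 30*4 = 120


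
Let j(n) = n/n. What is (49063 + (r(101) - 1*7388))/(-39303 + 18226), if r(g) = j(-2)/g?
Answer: -4209176/2128777 ≈ -1.9773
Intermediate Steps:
j(n) = 1
r(g) = 1/g
(49063 + (r(101) - 1*7388))/(-39303 + 18226) = (49063 + (1/101 - 1*7388))/(-39303 + 18226) = (49063 + (1/101 - 7388))/(-21077) = (49063 - 746187/101)*(-1/21077) = (4209176/101)*(-1/21077) = -4209176/2128777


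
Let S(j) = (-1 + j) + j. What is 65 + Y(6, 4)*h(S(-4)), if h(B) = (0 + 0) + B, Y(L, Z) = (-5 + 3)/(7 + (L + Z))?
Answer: 1123/17 ≈ 66.059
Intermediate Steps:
S(j) = -1 + 2*j
Y(L, Z) = -2/(7 + L + Z)
h(B) = B (h(B) = 0 + B = B)
65 + Y(6, 4)*h(S(-4)) = 65 + (-2/(7 + 6 + 4))*(-1 + 2*(-4)) = 65 + (-2/17)*(-1 - 8) = 65 - 2*1/17*(-9) = 65 - 2/17*(-9) = 65 + 18/17 = 1123/17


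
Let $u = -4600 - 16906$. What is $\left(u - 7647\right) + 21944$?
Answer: $-7209$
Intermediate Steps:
$u = -21506$
$\left(u - 7647\right) + 21944 = \left(-21506 - 7647\right) + 21944 = -29153 + 21944 = -7209$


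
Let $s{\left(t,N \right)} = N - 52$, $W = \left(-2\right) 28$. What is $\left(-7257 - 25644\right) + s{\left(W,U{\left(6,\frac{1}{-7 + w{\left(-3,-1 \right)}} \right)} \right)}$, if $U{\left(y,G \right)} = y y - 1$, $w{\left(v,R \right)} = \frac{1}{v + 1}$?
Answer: $-32918$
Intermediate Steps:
$w{\left(v,R \right)} = \frac{1}{1 + v}$
$U{\left(y,G \right)} = -1 + y^{2}$ ($U{\left(y,G \right)} = y^{2} - 1 = -1 + y^{2}$)
$W = -56$
$s{\left(t,N \right)} = -52 + N$ ($s{\left(t,N \right)} = N - 52 = -52 + N$)
$\left(-7257 - 25644\right) + s{\left(W,U{\left(6,\frac{1}{-7 + w{\left(-3,-1 \right)}} \right)} \right)} = \left(-7257 - 25644\right) - \left(53 - 36\right) = -32901 + \left(-52 + \left(-1 + 36\right)\right) = -32901 + \left(-52 + 35\right) = -32901 - 17 = -32918$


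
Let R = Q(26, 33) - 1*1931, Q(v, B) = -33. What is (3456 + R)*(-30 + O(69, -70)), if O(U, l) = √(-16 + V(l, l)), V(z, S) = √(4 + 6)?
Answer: -44760 + 1492*I*√(16 - √10) ≈ -44760.0 + 5345.8*I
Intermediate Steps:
V(z, S) = √10
O(U, l) = √(-16 + √10)
R = -1964 (R = -33 - 1*1931 = -33 - 1931 = -1964)
(3456 + R)*(-30 + O(69, -70)) = (3456 - 1964)*(-30 + √(-16 + √10)) = 1492*(-30 + √(-16 + √10)) = -44760 + 1492*√(-16 + √10)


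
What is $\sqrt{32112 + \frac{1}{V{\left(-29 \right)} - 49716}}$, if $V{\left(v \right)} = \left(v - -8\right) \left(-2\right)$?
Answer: $\frac{\sqrt{79236561485238}}{49674} \approx 179.2$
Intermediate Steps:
$V{\left(v \right)} = -16 - 2 v$ ($V{\left(v \right)} = \left(v + 8\right) \left(-2\right) = \left(8 + v\right) \left(-2\right) = -16 - 2 v$)
$\sqrt{32112 + \frac{1}{V{\left(-29 \right)} - 49716}} = \sqrt{32112 + \frac{1}{\left(-16 - -58\right) - 49716}} = \sqrt{32112 + \frac{1}{\left(-16 + 58\right) - 49716}} = \sqrt{32112 + \frac{1}{42 - 49716}} = \sqrt{32112 + \frac{1}{-49674}} = \sqrt{32112 - \frac{1}{49674}} = \sqrt{\frac{1595131487}{49674}} = \frac{\sqrt{79236561485238}}{49674}$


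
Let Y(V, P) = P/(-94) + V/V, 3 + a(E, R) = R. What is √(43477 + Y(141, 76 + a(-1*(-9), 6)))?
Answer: √384164182/94 ≈ 208.51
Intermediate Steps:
a(E, R) = -3 + R
Y(V, P) = 1 - P/94 (Y(V, P) = P*(-1/94) + 1 = -P/94 + 1 = 1 - P/94)
√(43477 + Y(141, 76 + a(-1*(-9), 6))) = √(43477 + (1 - (76 + (-3 + 6))/94)) = √(43477 + (1 - (76 + 3)/94)) = √(43477 + (1 - 1/94*79)) = √(43477 + (1 - 79/94)) = √(43477 + 15/94) = √(4086853/94) = √384164182/94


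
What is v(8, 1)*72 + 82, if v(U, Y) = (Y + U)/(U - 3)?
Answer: 1058/5 ≈ 211.60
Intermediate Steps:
v(U, Y) = (U + Y)/(-3 + U)
v(8, 1)*72 + 82 = ((8 + 1)/(-3 + 8))*72 + 82 = (9/5)*72 + 82 = 648/5 + 82 = 1058/5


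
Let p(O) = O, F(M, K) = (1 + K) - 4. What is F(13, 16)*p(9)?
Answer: 117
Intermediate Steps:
F(M, K) = -3 + K
F(13, 16)*p(9) = (-3 + 16)*9 = 13*9 = 117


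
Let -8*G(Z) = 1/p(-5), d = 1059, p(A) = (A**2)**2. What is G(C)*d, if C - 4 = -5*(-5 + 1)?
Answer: -1059/5000 ≈ -0.21180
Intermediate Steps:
p(A) = A**4
C = 24 (C = 4 - 5*(-5 + 1) = 4 - 5*(-4) = 4 + 20 = 24)
G(Z) = -1/5000 (G(Z) = -1/(8*((-5)**4)) = -1/8/625 = -1/8*1/625 = -1/5000)
G(C)*d = -1/5000*1059 = -1059/5000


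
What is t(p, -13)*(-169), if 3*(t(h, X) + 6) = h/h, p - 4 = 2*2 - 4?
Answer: 2873/3 ≈ 957.67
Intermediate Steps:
p = 4 (p = 4 + (2*2 - 4) = 4 + (4 - 4) = 4 + 0 = 4)
t(h, X) = -17/3 (t(h, X) = -6 + (h/h)/3 = -6 + (⅓)*1 = -6 + ⅓ = -17/3)
t(p, -13)*(-169) = -17/3*(-169) = 2873/3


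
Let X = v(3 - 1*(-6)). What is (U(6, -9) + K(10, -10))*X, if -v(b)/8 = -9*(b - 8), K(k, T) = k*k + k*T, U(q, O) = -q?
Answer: -432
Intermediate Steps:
K(k, T) = k**2 + T*k
v(b) = -576 + 72*b (v(b) = -(-72)*(b - 8) = -(-72)*(-8 + b) = -8*(72 - 9*b) = -576 + 72*b)
X = 72 (X = -576 + 72*(3 - 1*(-6)) = -576 + 72*(3 + 6) = -576 + 72*9 = -576 + 648 = 72)
(U(6, -9) + K(10, -10))*X = (-1*6 + 10*(-10 + 10))*72 = (-6 + 10*0)*72 = (-6 + 0)*72 = -6*72 = -432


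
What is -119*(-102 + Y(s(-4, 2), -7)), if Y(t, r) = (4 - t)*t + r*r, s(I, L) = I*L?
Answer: 17731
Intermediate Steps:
Y(t, r) = r² + t*(4 - t) (Y(t, r) = t*(4 - t) + r² = r² + t*(4 - t))
-119*(-102 + Y(s(-4, 2), -7)) = -119*(-102 + ((-7)² - (-4*2)² + 4*(-4*2))) = -119*(-102 + (49 - 1*(-8)² + 4*(-8))) = -119*(-102 + (49 - 1*64 - 32)) = -119*(-102 + (49 - 64 - 32)) = -119*(-102 - 47) = -119*(-149) = 17731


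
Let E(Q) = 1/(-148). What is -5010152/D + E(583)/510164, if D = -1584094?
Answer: 189143938892625/59802932124784 ≈ 3.1628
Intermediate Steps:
E(Q) = -1/148
-5010152/D + E(583)/510164 = -5010152/(-1584094) - 1/148/510164 = -5010152*(-1/1584094) - 1/148*1/510164 = 2505076/792047 - 1/75504272 = 189143938892625/59802932124784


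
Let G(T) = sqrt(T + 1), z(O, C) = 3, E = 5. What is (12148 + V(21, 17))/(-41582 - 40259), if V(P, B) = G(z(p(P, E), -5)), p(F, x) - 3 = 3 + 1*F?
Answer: -12150/81841 ≈ -0.14846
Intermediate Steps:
p(F, x) = 6 + F (p(F, x) = 3 + (3 + 1*F) = 3 + (3 + F) = 6 + F)
G(T) = sqrt(1 + T)
V(P, B) = 2 (V(P, B) = sqrt(1 + 3) = sqrt(4) = 2)
(12148 + V(21, 17))/(-41582 - 40259) = (12148 + 2)/(-41582 - 40259) = 12150/(-81841) = 12150*(-1/81841) = -12150/81841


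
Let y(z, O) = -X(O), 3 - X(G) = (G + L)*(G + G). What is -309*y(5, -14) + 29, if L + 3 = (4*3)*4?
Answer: 269168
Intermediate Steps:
L = 45 (L = -3 + (4*3)*4 = -3 + 12*4 = -3 + 48 = 45)
X(G) = 3 - 2*G*(45 + G) (X(G) = 3 - (G + 45)*(G + G) = 3 - (45 + G)*2*G = 3 - 2*G*(45 + G))
y(z, O) = -3 + 2*O² + 90*O (y(z, O) = -(3 - 90*O - 2*O²) = -3 + 2*O² + 90*O)
-309*y(5, -14) + 29 = -309*(-3 + 2*(-14)² + 90*(-14)) + 29 = -309*(-3 + 2*196 - 1260) + 29 = -309*(-3 + 392 - 1260) + 29 = -309*(-871) + 29 = 269139 + 29 = 269168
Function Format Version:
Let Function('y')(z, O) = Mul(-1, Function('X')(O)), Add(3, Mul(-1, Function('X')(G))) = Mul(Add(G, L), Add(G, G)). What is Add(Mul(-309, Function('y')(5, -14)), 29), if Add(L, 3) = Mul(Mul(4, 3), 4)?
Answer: 269168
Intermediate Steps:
L = 45 (L = Add(-3, Mul(Mul(4, 3), 4)) = Add(-3, Mul(12, 4)) = Add(-3, 48) = 45)
Function('X')(G) = Add(3, Mul(-2, G, Add(45, G))) (Function('X')(G) = Add(3, Mul(-1, Mul(Add(G, 45), Add(G, G)))) = Add(3, Mul(-1, Mul(Add(45, G), Mul(2, G)))) = Add(3, Mul(-1, Mul(2, G, Add(45, G)))) = Add(3, Mul(-2, G, Add(45, G))))
Function('y')(z, O) = Add(-3, Mul(2, Pow(O, 2)), Mul(90, O)) (Function('y')(z, O) = Mul(-1, Add(3, Mul(-90, O), Mul(-2, Pow(O, 2)))) = Add(-3, Mul(2, Pow(O, 2)), Mul(90, O)))
Add(Mul(-309, Function('y')(5, -14)), 29) = Add(Mul(-309, Add(-3, Mul(2, Pow(-14, 2)), Mul(90, -14))), 29) = Add(Mul(-309, Add(-3, Mul(2, 196), -1260)), 29) = Add(Mul(-309, Add(-3, 392, -1260)), 29) = Add(Mul(-309, -871), 29) = Add(269139, 29) = 269168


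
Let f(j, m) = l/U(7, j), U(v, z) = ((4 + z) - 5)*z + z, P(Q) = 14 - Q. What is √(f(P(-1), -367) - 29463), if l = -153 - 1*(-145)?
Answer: I*√6629183/15 ≈ 171.65*I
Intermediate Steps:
l = -8 (l = -153 + 145 = -8)
U(v, z) = z + z*(-1 + z) (U(v, z) = (-1 + z)*z + z = z*(-1 + z) + z = z + z*(-1 + z))
f(j, m) = -8/j²
√(f(P(-1), -367) - 29463) = √(-8/(14 - 1*(-1))² - 29463) = √(-8/(14 + 1)² - 29463) = √(-8/15² - 29463) = √(-8*1/225 - 29463) = √(-8/225 - 29463) = √(-6629183/225) = I*√6629183/15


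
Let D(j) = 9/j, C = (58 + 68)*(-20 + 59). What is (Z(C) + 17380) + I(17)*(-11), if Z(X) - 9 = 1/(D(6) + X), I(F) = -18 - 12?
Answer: 174195491/9831 ≈ 17719.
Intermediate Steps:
C = 4914 (C = 126*39 = 4914)
I(F) = -30
Z(X) = 9 + 1/(3/2 + X) (Z(X) = 9 + 1/(9/6 + X) = 9 + 1/(9*(⅙) + X) = 9 + 1/(3/2 + X))
(Z(C) + 17380) + I(17)*(-11) = ((29 + 18*4914)/(3 + 2*4914) + 17380) - 30*(-11) = ((29 + 88452)/(3 + 9828) + 17380) + 330 = (88481/9831 + 17380) + 330 = 170951261/9831 + 330 = 174195491/9831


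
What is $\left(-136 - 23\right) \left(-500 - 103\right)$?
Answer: $95877$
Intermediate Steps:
$\left(-136 - 23\right) \left(-500 - 103\right) = \left(-159\right) \left(-603\right) = 95877$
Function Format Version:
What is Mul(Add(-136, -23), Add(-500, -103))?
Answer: 95877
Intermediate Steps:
Mul(Add(-136, -23), Add(-500, -103)) = Mul(-159, -603) = 95877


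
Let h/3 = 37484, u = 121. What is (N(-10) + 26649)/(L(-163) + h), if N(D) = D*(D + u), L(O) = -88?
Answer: 25539/112364 ≈ 0.22729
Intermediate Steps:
h = 112452 (h = 3*37484 = 112452)
N(D) = D*(121 + D) (N(D) = D*(D + 121) = D*(121 + D))
(N(-10) + 26649)/(L(-163) + h) = (-10*(121 - 10) + 26649)/(-88 + 112452) = (-10*111 + 26649)/112364 = (-1110 + 26649)*(1/112364) = 25539*(1/112364) = 25539/112364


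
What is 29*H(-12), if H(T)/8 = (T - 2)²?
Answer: 45472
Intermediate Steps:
H(T) = 8*(-2 + T)² (H(T) = 8*(T - 2)² = 8*(-2 + T)²)
29*H(-12) = 29*(8*(-2 - 12)²) = 29*(8*(-14)²) = 29*(8*196) = 29*1568 = 45472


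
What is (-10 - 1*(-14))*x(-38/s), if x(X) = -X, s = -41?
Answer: -152/41 ≈ -3.7073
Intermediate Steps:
(-10 - 1*(-14))*x(-38/s) = (-10 - 1*(-14))*(-(-38)/(-41)) = (-10 + 14)*(-(-38)*(-1)/41) = 4*(-1*38/41) = 4*(-38/41) = -152/41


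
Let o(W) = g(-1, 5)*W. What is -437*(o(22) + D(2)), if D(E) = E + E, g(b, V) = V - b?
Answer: -59432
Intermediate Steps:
o(W) = 6*W (o(W) = (5 - 1*(-1))*W = (5 + 1)*W = 6*W)
D(E) = 2*E
-437*(o(22) + D(2)) = -437*(6*22 + 2*2) = -437*(132 + 4) = -437*136 = -59432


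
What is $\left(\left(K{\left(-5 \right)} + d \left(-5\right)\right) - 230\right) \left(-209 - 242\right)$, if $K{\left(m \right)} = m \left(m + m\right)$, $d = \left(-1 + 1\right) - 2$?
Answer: $76670$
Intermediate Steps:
$d = -2$ ($d = 0 - 2 = -2$)
$K{\left(m \right)} = 2 m^{2}$ ($K{\left(m \right)} = m 2 m = 2 m^{2}$)
$\left(\left(K{\left(-5 \right)} + d \left(-5\right)\right) - 230\right) \left(-209 - 242\right) = \left(\left(2 \left(-5\right)^{2} - -10\right) - 230\right) \left(-209 - 242\right) = \left(\left(2 \cdot 25 + 10\right) - 230\right) \left(-451\right) = \left(\left(50 + 10\right) - 230\right) \left(-451\right) = \left(60 - 230\right) \left(-451\right) = \left(-170\right) \left(-451\right) = 76670$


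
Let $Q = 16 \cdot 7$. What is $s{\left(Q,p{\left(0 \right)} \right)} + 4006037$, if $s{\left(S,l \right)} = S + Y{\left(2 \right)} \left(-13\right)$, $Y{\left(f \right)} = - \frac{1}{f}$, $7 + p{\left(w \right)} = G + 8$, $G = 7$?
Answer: $\frac{8012311}{2} \approx 4.0062 \cdot 10^{6}$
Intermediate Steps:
$p{\left(w \right)} = 8$ ($p{\left(w \right)} = -7 + \left(7 + 8\right) = -7 + 15 = 8$)
$Q = 112$
$s{\left(S,l \right)} = \frac{13}{2} + S$ ($s{\left(S,l \right)} = S + - \frac{1}{2} \left(-13\right) = S + \left(-1\right) \frac{1}{2} \left(-13\right) = S - - \frac{13}{2} = S + \frac{13}{2} = \frac{13}{2} + S$)
$s{\left(Q,p{\left(0 \right)} \right)} + 4006037 = \left(\frac{13}{2} + 112\right) + 4006037 = \frac{237}{2} + 4006037 = \frac{8012311}{2}$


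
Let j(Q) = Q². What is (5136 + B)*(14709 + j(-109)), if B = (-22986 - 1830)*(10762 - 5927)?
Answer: -3190274156160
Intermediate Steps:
B = -119985360 (B = -24816*4835 = -119985360)
(5136 + B)*(14709 + j(-109)) = (5136 - 119985360)*(14709 + (-109)²) = -119980224*(14709 + 11881) = -119980224*26590 = -3190274156160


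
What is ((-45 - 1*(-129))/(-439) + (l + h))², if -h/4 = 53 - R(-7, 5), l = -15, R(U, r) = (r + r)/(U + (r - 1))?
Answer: 100343866441/1734489 ≈ 57852.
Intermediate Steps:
R(U, r) = 2*r/(-1 + U + r) (R(U, r) = (2*r)/(U + (-1 + r)) = (2*r)/(-1 + U + r) = 2*r/(-1 + U + r))
h = -676/3 (h = -4*(53 - 2*5/(-1 - 7 + 5)) = -4*(53 - 2*5/(-3)) = -4*(53 - 2*5*(-1)/3) = -4*(53 - 1*(-10/3)) = -4*(53 + 10/3) = -4*169/3 = -676/3 ≈ -225.33)
((-45 - 1*(-129))/(-439) + (l + h))² = ((-45 - 1*(-129))/(-439) + (-15 - 676/3))² = ((-45 + 129)*(-1/439) - 721/3)² = (84*(-1/439) - 721/3)² = (-84/439 - 721/3)² = (-316771/1317)² = 100343866441/1734489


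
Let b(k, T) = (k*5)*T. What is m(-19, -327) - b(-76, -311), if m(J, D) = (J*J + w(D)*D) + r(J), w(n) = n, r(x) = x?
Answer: -10909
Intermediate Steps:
m(J, D) = J + D² + J² (m(J, D) = (J*J + D*D) + J = (J² + D²) + J = (D² + J²) + J = J + D² + J²)
b(k, T) = 5*T*k (b(k, T) = (5*k)*T = 5*T*k)
m(-19, -327) - b(-76, -311) = (-19 + (-327)² + (-19)²) - 5*(-311)*(-76) = (-19 + 106929 + 361) - 1*118180 = 107271 - 118180 = -10909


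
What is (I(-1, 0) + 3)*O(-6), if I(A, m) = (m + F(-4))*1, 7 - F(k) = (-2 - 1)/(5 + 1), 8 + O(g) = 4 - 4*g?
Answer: 210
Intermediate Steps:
O(g) = -4 - 4*g (O(g) = -8 + (4 - 4*g) = -4 - 4*g)
F(k) = 15/2 (F(k) = 7 - (-2 - 1)/(5 + 1) = 7 - (-3)/6 = 7 - 1*(-1/2) = 7 + 1/2 = 15/2)
I(A, m) = 15/2 + m (I(A, m) = (m + 15/2)*1 = (15/2 + m)*1 = 15/2 + m)
(I(-1, 0) + 3)*O(-6) = ((15/2 + 0) + 3)*(-4 - 4*(-6)) = (15/2 + 3)*(-4 + 24) = (21/2)*20 = 210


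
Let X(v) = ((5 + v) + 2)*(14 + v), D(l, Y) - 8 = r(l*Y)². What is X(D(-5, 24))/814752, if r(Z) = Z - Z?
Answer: 55/135792 ≈ 0.00040503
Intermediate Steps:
r(Z) = 0
D(l, Y) = 8 (D(l, Y) = 8 + 0² = 8 + 0 = 8)
X(v) = (7 + v)*(14 + v)
X(D(-5, 24))/814752 = (98 + 8² + 21*8)/814752 = (98 + 64 + 168)*(1/814752) = 330*(1/814752) = 55/135792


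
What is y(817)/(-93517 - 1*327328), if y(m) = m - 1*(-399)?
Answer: -1216/420845 ≈ -0.0028894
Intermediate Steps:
y(m) = 399 + m (y(m) = m + 399 = 399 + m)
y(817)/(-93517 - 1*327328) = (399 + 817)/(-93517 - 1*327328) = 1216/(-93517 - 327328) = 1216/(-420845) = 1216*(-1/420845) = -1216/420845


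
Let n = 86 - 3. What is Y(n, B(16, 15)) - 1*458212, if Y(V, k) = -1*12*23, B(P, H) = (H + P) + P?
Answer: -458488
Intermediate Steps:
B(P, H) = H + 2*P
n = 83
Y(V, k) = -276 (Y(V, k) = -12*23 = -276)
Y(n, B(16, 15)) - 1*458212 = -276 - 1*458212 = -276 - 458212 = -458488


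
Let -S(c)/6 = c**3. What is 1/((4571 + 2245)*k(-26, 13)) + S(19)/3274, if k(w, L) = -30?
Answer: -4207586597/334733760 ≈ -12.570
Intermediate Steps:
S(c) = -6*c**3
1/((4571 + 2245)*k(-26, 13)) + S(19)/3274 = 1/((4571 + 2245)*(-30)) - 6*19**3/3274 = -1/30/6816 - 6*6859*(1/3274) = (1/6816)*(-1/30) - 41154*1/3274 = -1/204480 - 20577/1637 = -4207586597/334733760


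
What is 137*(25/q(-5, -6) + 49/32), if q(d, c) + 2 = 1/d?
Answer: -474157/352 ≈ -1347.0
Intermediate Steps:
q(d, c) = -2 + 1/d
137*(25/q(-5, -6) + 49/32) = 137*(25/(-2 + 1/(-5)) + 49/32) = 137*(25/(-2 - ⅕) + 49*(1/32)) = 137*(25/(-11/5) + 49/32) = 137*(25*(-5/11) + 49/32) = 137*(-125/11 + 49/32) = 137*(-3461/352) = -474157/352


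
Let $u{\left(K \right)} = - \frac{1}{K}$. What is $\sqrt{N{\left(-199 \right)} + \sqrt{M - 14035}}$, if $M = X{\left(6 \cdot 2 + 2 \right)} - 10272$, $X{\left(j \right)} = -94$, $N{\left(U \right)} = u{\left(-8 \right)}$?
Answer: $\frac{\sqrt{2 + 16 i \sqrt{24401}}}{4} \approx 8.8412 + 8.8341 i$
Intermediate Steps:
$N{\left(U \right)} = \frac{1}{8}$ ($N{\left(U \right)} = - \frac{1}{-8} = \left(-1\right) \left(- \frac{1}{8}\right) = \frac{1}{8}$)
$M = -10366$ ($M = -94 - 10272 = -10366$)
$\sqrt{N{\left(-199 \right)} + \sqrt{M - 14035}} = \sqrt{\frac{1}{8} + \sqrt{-10366 - 14035}} = \sqrt{\frac{1}{8} + \sqrt{-24401}} = \sqrt{\frac{1}{8} + i \sqrt{24401}}$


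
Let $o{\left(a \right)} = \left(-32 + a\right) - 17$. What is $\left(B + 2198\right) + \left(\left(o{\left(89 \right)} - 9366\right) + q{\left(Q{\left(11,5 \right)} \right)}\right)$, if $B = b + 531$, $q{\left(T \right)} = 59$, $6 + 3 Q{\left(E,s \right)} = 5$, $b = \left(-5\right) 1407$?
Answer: $-13573$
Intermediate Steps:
$b = -7035$
$Q{\left(E,s \right)} = - \frac{1}{3}$ ($Q{\left(E,s \right)} = -2 + \frac{1}{3} \cdot 5 = -2 + \frac{5}{3} = - \frac{1}{3}$)
$o{\left(a \right)} = -49 + a$
$B = -6504$ ($B = -7035 + 531 = -6504$)
$\left(B + 2198\right) + \left(\left(o{\left(89 \right)} - 9366\right) + q{\left(Q{\left(11,5 \right)} \right)}\right) = \left(-6504 + 2198\right) + \left(\left(\left(-49 + 89\right) - 9366\right) + 59\right) = -4306 + \left(\left(40 - 9366\right) + 59\right) = -4306 + \left(-9326 + 59\right) = -4306 - 9267 = -13573$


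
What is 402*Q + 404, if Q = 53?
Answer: 21710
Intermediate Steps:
402*Q + 404 = 402*53 + 404 = 21306 + 404 = 21710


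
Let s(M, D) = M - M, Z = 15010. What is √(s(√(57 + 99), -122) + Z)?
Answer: √15010 ≈ 122.52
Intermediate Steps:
s(M, D) = 0
√(s(√(57 + 99), -122) + Z) = √(0 + 15010) = √15010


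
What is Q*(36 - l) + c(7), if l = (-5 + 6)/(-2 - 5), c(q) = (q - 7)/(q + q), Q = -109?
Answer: -27577/7 ≈ -3939.6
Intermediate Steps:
c(q) = (-7 + q)/(2*q) (c(q) = (-7 + q)/((2*q)) = (-7 + q)*(1/(2*q)) = (-7 + q)/(2*q))
l = -1/7 (l = 1/(-7) = -1/7*1 = -1/7 ≈ -0.14286)
Q*(36 - l) + c(7) = -109*(36 - 1*(-1/7)) + (1/2)*(-7 + 7)/7 = -109*(36 + 1/7) + (1/2)*(1/7)*0 = -109*253/7 + 0 = -27577/7 + 0 = -27577/7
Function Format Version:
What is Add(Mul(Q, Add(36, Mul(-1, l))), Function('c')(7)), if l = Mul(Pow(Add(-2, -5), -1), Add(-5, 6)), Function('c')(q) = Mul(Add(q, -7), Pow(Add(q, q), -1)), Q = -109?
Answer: Rational(-27577, 7) ≈ -3939.6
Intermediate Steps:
Function('c')(q) = Mul(Rational(1, 2), Pow(q, -1), Add(-7, q)) (Function('c')(q) = Mul(Add(-7, q), Pow(Mul(2, q), -1)) = Mul(Add(-7, q), Mul(Rational(1, 2), Pow(q, -1))) = Mul(Rational(1, 2), Pow(q, -1), Add(-7, q)))
l = Rational(-1, 7) (l = Mul(Pow(-7, -1), 1) = Mul(Rational(-1, 7), 1) = Rational(-1, 7) ≈ -0.14286)
Add(Mul(Q, Add(36, Mul(-1, l))), Function('c')(7)) = Add(Mul(-109, Add(36, Mul(-1, Rational(-1, 7)))), Mul(Rational(1, 2), Pow(7, -1), Add(-7, 7))) = Add(Mul(-109, Add(36, Rational(1, 7))), Mul(Rational(1, 2), Rational(1, 7), 0)) = Add(Mul(-109, Rational(253, 7)), 0) = Add(Rational(-27577, 7), 0) = Rational(-27577, 7)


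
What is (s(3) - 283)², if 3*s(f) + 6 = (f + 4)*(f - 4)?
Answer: 743044/9 ≈ 82561.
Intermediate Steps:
s(f) = -2 + (-4 + f)*(4 + f)/3 (s(f) = -2 + ((f + 4)*(f - 4))/3 = -2 + ((4 + f)*(-4 + f))/3 = -2 + ((-4 + f)*(4 + f))/3 = -2 + (-4 + f)*(4 + f)/3)
(s(3) - 283)² = ((-22/3 + (⅓)*3²) - 283)² = ((-22/3 + (⅓)*9) - 283)² = ((-22/3 + 3) - 283)² = (-13/3 - 283)² = (-862/3)² = 743044/9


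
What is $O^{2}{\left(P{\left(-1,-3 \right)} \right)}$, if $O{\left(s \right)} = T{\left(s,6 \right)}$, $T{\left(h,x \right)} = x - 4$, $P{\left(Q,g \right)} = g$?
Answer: $4$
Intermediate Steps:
$T{\left(h,x \right)} = -4 + x$
$O{\left(s \right)} = 2$ ($O{\left(s \right)} = -4 + 6 = 2$)
$O^{2}{\left(P{\left(-1,-3 \right)} \right)} = 2^{2} = 4$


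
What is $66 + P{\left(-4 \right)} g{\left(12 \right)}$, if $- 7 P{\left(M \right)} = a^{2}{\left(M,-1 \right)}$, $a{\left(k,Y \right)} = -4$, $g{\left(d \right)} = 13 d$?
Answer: $- \frac{2034}{7} \approx -290.57$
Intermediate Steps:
$P{\left(M \right)} = - \frac{16}{7}$ ($P{\left(M \right)} = - \frac{\left(-4\right)^{2}}{7} = \left(- \frac{1}{7}\right) 16 = - \frac{16}{7}$)
$66 + P{\left(-4 \right)} g{\left(12 \right)} = 66 - \frac{16 \cdot 13 \cdot 12}{7} = 66 - \frac{2496}{7} = - \frac{2034}{7}$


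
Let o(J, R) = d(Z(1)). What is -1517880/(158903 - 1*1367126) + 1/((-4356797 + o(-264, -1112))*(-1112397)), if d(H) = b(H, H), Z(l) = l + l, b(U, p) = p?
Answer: 90819551796521783/72291796011694545 ≈ 1.2563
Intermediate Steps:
Z(l) = 2*l
d(H) = H
o(J, R) = 2 (o(J, R) = 2*1 = 2)
-1517880/(158903 - 1*1367126) + 1/((-4356797 + o(-264, -1112))*(-1112397)) = -1517880/(158903 - 1*1367126) + 1/((-4356797 + 2)*(-1112397)) = -1517880/(158903 - 1367126) - 1/1112397/(-4356795) = -1517880/(-1208223) - 1/4356795*(-1/1112397) = -1517880*(-1/1208223) + 1/4846485687615 = 505960/402741 + 1/4846485687615 = 90819551796521783/72291796011694545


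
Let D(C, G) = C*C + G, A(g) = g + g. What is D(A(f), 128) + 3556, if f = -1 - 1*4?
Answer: 3784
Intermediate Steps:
f = -5 (f = -1 - 4 = -5)
A(g) = 2*g
D(C, G) = G + C**2 (D(C, G) = C**2 + G = G + C**2)
D(A(f), 128) + 3556 = (128 + (2*(-5))**2) + 3556 = (128 + (-10)**2) + 3556 = (128 + 100) + 3556 = 228 + 3556 = 3784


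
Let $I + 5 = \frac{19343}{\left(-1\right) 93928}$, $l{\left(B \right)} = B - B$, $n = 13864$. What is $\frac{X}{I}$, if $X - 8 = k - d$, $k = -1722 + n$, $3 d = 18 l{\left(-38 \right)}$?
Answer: $- \frac{1141225200}{488983} \approx -2333.9$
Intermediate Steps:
$l{\left(B \right)} = 0$
$d = 0$ ($d = \frac{18 \cdot 0}{3} = \frac{1}{3} \cdot 0 = 0$)
$k = 12142$ ($k = -1722 + 13864 = 12142$)
$X = 12150$ ($X = 8 + \left(12142 - 0\right) = 8 + \left(12142 + 0\right) = 8 + 12142 = 12150$)
$I = - \frac{488983}{93928}$ ($I = -5 + \frac{19343}{\left(-1\right) 93928} = -5 + \frac{19343}{-93928} = -5 + 19343 \left(- \frac{1}{93928}\right) = -5 - \frac{19343}{93928} = - \frac{488983}{93928} \approx -5.2059$)
$\frac{X}{I} = \frac{12150}{- \frac{488983}{93928}} = 12150 \left(- \frac{93928}{488983}\right) = - \frac{1141225200}{488983}$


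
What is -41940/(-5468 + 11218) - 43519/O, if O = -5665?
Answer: 252883/651475 ≈ 0.38817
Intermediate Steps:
-41940/(-5468 + 11218) - 43519/O = -41940/(-5468 + 11218) - 43519/(-5665) = -41940/5750 - 43519*(-1/5665) = -41940*1/5750 + 43519/5665 = -4194/575 + 43519/5665 = 252883/651475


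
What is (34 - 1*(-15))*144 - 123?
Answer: 6933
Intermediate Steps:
(34 - 1*(-15))*144 - 123 = (34 + 15)*144 - 123 = 49*144 - 123 = 7056 - 123 = 6933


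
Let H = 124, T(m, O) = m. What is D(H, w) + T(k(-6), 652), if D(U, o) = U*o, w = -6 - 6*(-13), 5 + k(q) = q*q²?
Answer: 8707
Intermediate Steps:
k(q) = -5 + q³ (k(q) = -5 + q*q² = -5 + q³)
w = 72 (w = -6 + 78 = 72)
D(H, w) + T(k(-6), 652) = 124*72 + (-5 + (-6)³) = 8928 + (-5 - 216) = 8928 - 221 = 8707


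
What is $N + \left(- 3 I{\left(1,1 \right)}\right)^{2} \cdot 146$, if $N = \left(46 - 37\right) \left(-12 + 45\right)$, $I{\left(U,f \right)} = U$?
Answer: $1611$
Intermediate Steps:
$N = 297$ ($N = 9 \cdot 33 = 297$)
$N + \left(- 3 I{\left(1,1 \right)}\right)^{2} \cdot 146 = 297 + \left(\left(-3\right) 1\right)^{2} \cdot 146 = 297 + \left(-3\right)^{2} \cdot 146 = 297 + 9 \cdot 146 = 297 + 1314 = 1611$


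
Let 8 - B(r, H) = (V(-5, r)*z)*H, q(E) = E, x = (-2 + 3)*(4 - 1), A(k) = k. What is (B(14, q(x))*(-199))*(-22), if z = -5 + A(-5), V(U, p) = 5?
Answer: 691724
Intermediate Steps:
x = 3 (x = 1*3 = 3)
z = -10 (z = -5 - 5 = -10)
B(r, H) = 8 + 50*H (B(r, H) = 8 - 5*(-10)*H = 8 - (-50)*H = 8 + 50*H)
(B(14, q(x))*(-199))*(-22) = ((8 + 50*3)*(-199))*(-22) = ((8 + 150)*(-199))*(-22) = (158*(-199))*(-22) = -31442*(-22) = 691724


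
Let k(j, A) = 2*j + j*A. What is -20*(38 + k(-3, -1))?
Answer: -700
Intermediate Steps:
k(j, A) = 2*j + A*j
-20*(38 + k(-3, -1)) = -20*(38 - 3*(2 - 1)) = -20*(38 - 3*1) = -20*(38 - 3) = -20*35 = -700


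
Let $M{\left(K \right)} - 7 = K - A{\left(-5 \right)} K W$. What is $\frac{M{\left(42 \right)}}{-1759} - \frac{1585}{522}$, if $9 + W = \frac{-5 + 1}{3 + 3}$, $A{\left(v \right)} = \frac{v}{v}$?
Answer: $- \frac{3025525}{918198} \approx -3.2951$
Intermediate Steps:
$A{\left(v \right)} = 1$
$W = - \frac{29}{3}$ ($W = -9 + \frac{-5 + 1}{3 + 3} = -9 + \frac{1}{6} \left(-4\right) = -9 - \frac{2}{3} = - \frac{29}{3} \approx -9.6667$)
$M{\left(K \right)} = 7 + \frac{32 K}{3}$ ($M{\left(K \right)} = 7 - \left(- K + 1 K \left(- \frac{29}{3}\right)\right) = 7 - \left(- K + K \left(- \frac{29}{3}\right)\right) = 7 + \left(K - - \frac{29 K}{3}\right) = 7 + \left(K + \frac{29 K}{3}\right) = 7 + \frac{32 K}{3}$)
$\frac{M{\left(42 \right)}}{-1759} - \frac{1585}{522} = \frac{7 + \frac{32}{3} \cdot 42}{-1759} - \frac{1585}{522} = \left(7 + 448\right) \left(- \frac{1}{1759}\right) - \frac{1585}{522} = 455 \left(- \frac{1}{1759}\right) - \frac{1585}{522} = - \frac{455}{1759} - \frac{1585}{522} = - \frac{3025525}{918198}$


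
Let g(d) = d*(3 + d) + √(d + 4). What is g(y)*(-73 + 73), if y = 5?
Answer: 0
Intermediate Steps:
g(d) = √(4 + d) + d*(3 + d) (g(d) = d*(3 + d) + √(4 + d) = √(4 + d) + d*(3 + d))
g(y)*(-73 + 73) = (5² + √(4 + 5) + 3*5)*(-73 + 73) = (25 + √9 + 15)*0 = (25 + 3 + 15)*0 = 43*0 = 0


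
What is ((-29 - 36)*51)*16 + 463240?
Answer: 410200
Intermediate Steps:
((-29 - 36)*51)*16 + 463240 = -65*51*16 + 463240 = -3315*16 + 463240 = -53040 + 463240 = 410200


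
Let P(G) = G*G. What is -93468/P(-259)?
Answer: -93468/67081 ≈ -1.3934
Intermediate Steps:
P(G) = G**2
-93468/P(-259) = -93468/((-259)**2) = -93468/67081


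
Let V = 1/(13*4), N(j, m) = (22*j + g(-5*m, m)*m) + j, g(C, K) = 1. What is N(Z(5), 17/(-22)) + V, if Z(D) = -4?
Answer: -53055/572 ≈ -92.754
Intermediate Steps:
N(j, m) = m + 23*j (N(j, m) = (22*j + 1*m) + j = (22*j + m) + j = (m + 22*j) + j = m + 23*j)
V = 1/52 ≈ 0.019231
N(Z(5), 17/(-22)) + V = (17/(-22) + 23*(-4)) + 1/52 = (17*(-1/22) - 92) + 1/52 = (-17/22 - 92) + 1/52 = -2041/22 + 1/52 = -53055/572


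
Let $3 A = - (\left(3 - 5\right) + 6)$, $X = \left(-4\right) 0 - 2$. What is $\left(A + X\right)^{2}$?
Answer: $\frac{100}{9} \approx 11.111$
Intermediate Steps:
$X = -2$ ($X = 0 - 2 = -2$)
$A = - \frac{4}{3}$ ($A = \frac{\left(-1\right) \left(\left(3 - 5\right) + 6\right)}{3} = \frac{\left(-1\right) \left(-2 + 6\right)}{3} = \frac{\left(-1\right) 4}{3} = \frac{1}{3} \left(-4\right) = - \frac{4}{3} \approx -1.3333$)
$\left(A + X\right)^{2} = \left(- \frac{4}{3} - 2\right)^{2} = \left(- \frac{10}{3}\right)^{2} = \frac{100}{9}$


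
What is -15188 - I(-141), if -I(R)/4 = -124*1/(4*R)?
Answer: -2141384/141 ≈ -15187.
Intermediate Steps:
I(R) = 124/R (I(R) = -(-496)/((-4*(-1))*R) = -(-496)/(4*R) = -(-496)*1/(4*R) = -(-124)/R = 124/R)
-15188 - I(-141) = -15188 - 124/(-141) = -15188 - 124*(-1)/141 = -15188 - 1*(-124/141) = -15188 + 124/141 = -2141384/141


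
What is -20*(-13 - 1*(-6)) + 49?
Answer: 189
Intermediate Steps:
-20*(-13 - 1*(-6)) + 49 = -20*(-13 + 6) + 49 = -20*(-7) + 49 = 140 + 49 = 189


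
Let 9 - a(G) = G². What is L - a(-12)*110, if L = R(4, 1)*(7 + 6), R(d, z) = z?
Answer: 14863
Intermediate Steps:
a(G) = 9 - G²
L = 13 (L = 1*(7 + 6) = 1*13 = 13)
L - a(-12)*110 = 13 - (9 - 1*(-12)²)*110 = 13 - (9 - 1*144)*110 = 13 - (9 - 144)*110 = 13 - 1*(-135)*110 = 13 + 135*110 = 13 + 14850 = 14863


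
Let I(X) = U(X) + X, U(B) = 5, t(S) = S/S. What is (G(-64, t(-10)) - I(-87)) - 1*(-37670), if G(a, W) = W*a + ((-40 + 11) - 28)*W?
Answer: 37631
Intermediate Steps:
t(S) = 1
I(X) = 5 + X
G(a, W) = -57*W + W*a (G(a, W) = W*a + (-29 - 28)*W = W*a - 57*W = -57*W + W*a)
(G(-64, t(-10)) - I(-87)) - 1*(-37670) = (1*(-57 - 64) - (5 - 87)) - 1*(-37670) = (1*(-121) - 1*(-82)) + 37670 = (-121 + 82) + 37670 = -39 + 37670 = 37631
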